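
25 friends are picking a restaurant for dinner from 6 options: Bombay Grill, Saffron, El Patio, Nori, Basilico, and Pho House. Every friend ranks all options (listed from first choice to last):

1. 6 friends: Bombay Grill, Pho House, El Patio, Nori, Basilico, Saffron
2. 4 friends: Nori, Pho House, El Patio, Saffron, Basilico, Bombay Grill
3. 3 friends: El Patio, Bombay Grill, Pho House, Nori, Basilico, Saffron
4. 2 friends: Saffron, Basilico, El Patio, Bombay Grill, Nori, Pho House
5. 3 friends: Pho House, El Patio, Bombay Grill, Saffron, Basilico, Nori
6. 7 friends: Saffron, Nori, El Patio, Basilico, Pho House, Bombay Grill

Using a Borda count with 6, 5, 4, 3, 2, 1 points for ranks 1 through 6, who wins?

Bombay Grill: 6·6 + 4·1 + 3·5 + 2·3 + 3·4 + 7·1 = 80
Saffron: 6·1 + 4·3 + 3·1 + 2·6 + 3·3 + 7·6 = 84
El Patio: 6·4 + 4·4 + 3·6 + 2·4 + 3·5 + 7·4 = 109
Nori: 6·3 + 4·6 + 3·3 + 2·2 + 3·1 + 7·5 = 93
Basilico: 6·2 + 4·2 + 3·2 + 2·5 + 3·2 + 7·3 = 63
Pho House: 6·5 + 4·5 + 3·4 + 2·1 + 3·6 + 7·2 = 96
El Patio has the highest Borda score (109).

El Patio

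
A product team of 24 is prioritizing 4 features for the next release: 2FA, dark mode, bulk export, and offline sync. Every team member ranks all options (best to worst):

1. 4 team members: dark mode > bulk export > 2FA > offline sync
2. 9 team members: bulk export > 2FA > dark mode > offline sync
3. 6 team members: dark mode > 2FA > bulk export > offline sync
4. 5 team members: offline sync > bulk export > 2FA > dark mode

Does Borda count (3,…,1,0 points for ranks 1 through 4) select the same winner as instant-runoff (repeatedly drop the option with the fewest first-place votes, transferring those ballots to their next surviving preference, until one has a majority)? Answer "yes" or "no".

yes

Borda — scores: 2FA 39, dark mode 39, bulk export 51, offline sync 15. Winner: bulk export.
Instant-runoff — R1 2FA 0, dark mode 10, bulk export 9, offline sync 5 (2FA out); R2 dark mode 10, bulk export 9, offline sync 5 (offline sync out); R3 dark mode 10, bulk export 14 (bulk export winner). Winner: bulk export.
The two methods agree.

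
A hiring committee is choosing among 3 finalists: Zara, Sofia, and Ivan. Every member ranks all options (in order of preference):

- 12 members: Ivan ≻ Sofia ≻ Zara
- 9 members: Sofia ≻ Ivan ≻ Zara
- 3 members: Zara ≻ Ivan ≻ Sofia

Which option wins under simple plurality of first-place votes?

Ivan

First-place votes: Zara 3, Sofia 9, Ivan 12.
Ivan has the most first-place votes.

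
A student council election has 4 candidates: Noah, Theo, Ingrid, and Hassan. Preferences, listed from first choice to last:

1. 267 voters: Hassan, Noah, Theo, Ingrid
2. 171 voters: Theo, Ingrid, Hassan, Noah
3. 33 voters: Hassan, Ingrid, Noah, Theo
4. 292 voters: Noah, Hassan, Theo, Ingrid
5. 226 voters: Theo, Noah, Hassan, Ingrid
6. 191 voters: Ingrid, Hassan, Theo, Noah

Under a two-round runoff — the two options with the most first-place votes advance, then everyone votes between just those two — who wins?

Round 1 first-place votes: Noah 292, Theo 397, Ingrid 191, Hassan 300.
Theo and Hassan advance.
Runoff: Theo is preferred to Hassan by 397 voters; Hassan by 783.
Hassan wins the runoff.

Hassan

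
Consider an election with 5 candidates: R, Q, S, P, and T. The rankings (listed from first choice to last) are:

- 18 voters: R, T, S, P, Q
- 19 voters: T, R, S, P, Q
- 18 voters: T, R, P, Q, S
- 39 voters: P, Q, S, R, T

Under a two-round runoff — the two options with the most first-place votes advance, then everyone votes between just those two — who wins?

Round 1 first-place votes: R 18, Q 0, S 0, P 39, T 37.
P and T advance.
Runoff: P is preferred to T by 39 voters; T by 55.
T wins the runoff.

T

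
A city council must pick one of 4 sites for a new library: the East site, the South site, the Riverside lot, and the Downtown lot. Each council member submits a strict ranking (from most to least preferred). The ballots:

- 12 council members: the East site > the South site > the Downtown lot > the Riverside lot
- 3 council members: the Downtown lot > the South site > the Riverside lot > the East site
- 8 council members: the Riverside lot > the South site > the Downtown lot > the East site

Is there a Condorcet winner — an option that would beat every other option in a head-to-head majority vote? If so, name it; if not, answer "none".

the East site vs the South site: 12–11 for the East site.
the East site vs the Riverside lot: 12–11 for the East site.
the East site vs the Downtown lot: 12–11 for the East site.
the East site beats every other option head-to-head.

the East site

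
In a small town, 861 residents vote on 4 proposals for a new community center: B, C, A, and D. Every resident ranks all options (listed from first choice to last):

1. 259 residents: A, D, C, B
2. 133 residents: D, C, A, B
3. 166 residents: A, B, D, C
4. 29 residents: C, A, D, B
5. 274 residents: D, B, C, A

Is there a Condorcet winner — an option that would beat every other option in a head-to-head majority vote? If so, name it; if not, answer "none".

Checking pairwise contests:
A beats B 587–274.
B beats C 440–421.
C beats A 436–425.
A beats D 454–407.
Every option loses at least one head-to-head, so there is no Condorcet winner.

none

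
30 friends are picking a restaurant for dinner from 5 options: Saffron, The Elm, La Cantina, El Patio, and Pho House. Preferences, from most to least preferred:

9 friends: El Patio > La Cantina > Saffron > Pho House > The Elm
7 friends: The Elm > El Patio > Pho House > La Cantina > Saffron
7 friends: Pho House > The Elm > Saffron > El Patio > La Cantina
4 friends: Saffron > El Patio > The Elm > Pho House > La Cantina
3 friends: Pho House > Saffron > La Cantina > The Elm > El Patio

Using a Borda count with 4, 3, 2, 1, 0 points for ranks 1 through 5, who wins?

Saffron: 9·2 + 7·0 + 7·2 + 4·4 + 3·3 = 57
The Elm: 9·0 + 7·4 + 7·3 + 4·2 + 3·1 = 60
La Cantina: 9·3 + 7·1 + 7·0 + 4·0 + 3·2 = 40
El Patio: 9·4 + 7·3 + 7·1 + 4·3 + 3·0 = 76
Pho House: 9·1 + 7·2 + 7·4 + 4·1 + 3·4 = 67
El Patio has the highest Borda score (76).

El Patio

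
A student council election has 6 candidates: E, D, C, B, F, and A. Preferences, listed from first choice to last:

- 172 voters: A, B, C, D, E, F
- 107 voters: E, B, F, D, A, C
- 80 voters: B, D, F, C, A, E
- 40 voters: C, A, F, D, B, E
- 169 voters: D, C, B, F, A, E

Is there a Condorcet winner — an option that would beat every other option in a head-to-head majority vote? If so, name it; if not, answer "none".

B vs E: 461–107 for B.
B vs D: 359–209 for B.
B vs C: 359–209 for B.
B vs F: 528–40 for B.
B vs A: 356–212 for B.
B beats every other option head-to-head.

B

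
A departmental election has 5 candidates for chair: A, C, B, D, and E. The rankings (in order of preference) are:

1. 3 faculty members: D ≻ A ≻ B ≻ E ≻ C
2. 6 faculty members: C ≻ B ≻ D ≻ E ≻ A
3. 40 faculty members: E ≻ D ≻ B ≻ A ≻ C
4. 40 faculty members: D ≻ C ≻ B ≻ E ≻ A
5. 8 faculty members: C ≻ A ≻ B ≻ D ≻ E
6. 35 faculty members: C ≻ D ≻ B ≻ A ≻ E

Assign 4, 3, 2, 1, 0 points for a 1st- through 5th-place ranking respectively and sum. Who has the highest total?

A: 3·3 + 6·0 + 40·1 + 40·0 + 8·3 + 35·1 = 108
C: 3·0 + 6·4 + 40·0 + 40·3 + 8·4 + 35·4 = 316
B: 3·2 + 6·3 + 40·2 + 40·2 + 8·2 + 35·2 = 270
D: 3·4 + 6·2 + 40·3 + 40·4 + 8·1 + 35·3 = 417
E: 3·1 + 6·1 + 40·4 + 40·1 + 8·0 + 35·0 = 209
D has the highest Borda score (417).

D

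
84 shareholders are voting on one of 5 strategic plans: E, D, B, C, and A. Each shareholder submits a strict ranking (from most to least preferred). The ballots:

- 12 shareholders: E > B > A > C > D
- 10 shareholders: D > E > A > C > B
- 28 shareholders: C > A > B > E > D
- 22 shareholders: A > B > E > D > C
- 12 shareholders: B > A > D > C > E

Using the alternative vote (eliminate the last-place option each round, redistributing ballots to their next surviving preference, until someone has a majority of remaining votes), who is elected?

A

Round 1: E 12, D 10, B 12, C 28, A 22. Eliminate D.
Round 2: E 22, B 12, C 28, A 22. Eliminate B.
Round 3: E 22, C 28, A 34. Eliminate E.
Round 4: C 28, A 56. A has a majority.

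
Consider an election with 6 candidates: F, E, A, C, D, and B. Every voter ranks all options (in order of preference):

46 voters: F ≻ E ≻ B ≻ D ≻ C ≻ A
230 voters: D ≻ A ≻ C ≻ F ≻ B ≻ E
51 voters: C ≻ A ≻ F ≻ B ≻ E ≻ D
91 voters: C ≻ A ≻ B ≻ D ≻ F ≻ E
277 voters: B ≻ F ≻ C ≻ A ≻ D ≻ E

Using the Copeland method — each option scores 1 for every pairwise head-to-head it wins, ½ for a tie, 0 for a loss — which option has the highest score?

F: beats E and D; loses to A, C, and B → score 2.
E: loses to F, A, C, D, and B → score 0.
A: beats F, E, D, and B; loses to C → score 4.
C: beats F, E, A, D, and B → score 5.
D: beats E; loses to F, A, C, and B → score 1.
B: beats F, E, and D; loses to A and C → score 3.
C has the best pairwise record.

C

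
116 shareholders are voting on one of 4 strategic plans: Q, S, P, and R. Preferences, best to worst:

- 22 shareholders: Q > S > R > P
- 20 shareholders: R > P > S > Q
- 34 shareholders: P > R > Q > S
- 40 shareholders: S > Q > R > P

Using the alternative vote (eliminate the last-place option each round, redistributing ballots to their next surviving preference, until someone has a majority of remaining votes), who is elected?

S

Round 1: Q 22, S 40, P 34, R 20. Eliminate R.
Round 2: Q 22, S 40, P 54. Eliminate Q.
Round 3: S 62, P 54. S has a majority.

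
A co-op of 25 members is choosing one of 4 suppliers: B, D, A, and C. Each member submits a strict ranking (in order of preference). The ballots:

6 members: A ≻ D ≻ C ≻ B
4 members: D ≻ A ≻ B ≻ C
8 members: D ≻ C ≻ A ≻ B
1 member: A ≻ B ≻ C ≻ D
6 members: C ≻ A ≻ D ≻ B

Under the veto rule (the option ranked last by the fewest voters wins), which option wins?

A

Last-place votes: B 20, D 1, A 0, C 4.
A is ranked last by the fewest voters, so A wins.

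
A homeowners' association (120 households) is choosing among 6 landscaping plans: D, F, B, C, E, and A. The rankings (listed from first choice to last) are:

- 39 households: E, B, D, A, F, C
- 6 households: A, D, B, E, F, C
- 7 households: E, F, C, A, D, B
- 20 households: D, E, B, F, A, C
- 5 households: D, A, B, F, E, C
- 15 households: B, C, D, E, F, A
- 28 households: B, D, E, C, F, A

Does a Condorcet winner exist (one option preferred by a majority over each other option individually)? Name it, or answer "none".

none

Checking pairwise contests:
B beats D 82–38.
D beats F 113–7.
E beats B 66–54.
D beats C 98–22.
D beats E 74–46.
D beats A 107–13.
Every option loses at least one head-to-head, so there is no Condorcet winner.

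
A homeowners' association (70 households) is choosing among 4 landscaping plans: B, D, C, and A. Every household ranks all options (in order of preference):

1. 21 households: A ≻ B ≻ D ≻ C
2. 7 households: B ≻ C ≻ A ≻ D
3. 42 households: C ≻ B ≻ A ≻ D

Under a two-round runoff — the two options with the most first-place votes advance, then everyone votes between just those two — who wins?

Round 1 first-place votes: B 7, D 0, C 42, A 21.
C and A advance.
Runoff: C is preferred to A by 49 voters; A by 21.
C wins the runoff.

C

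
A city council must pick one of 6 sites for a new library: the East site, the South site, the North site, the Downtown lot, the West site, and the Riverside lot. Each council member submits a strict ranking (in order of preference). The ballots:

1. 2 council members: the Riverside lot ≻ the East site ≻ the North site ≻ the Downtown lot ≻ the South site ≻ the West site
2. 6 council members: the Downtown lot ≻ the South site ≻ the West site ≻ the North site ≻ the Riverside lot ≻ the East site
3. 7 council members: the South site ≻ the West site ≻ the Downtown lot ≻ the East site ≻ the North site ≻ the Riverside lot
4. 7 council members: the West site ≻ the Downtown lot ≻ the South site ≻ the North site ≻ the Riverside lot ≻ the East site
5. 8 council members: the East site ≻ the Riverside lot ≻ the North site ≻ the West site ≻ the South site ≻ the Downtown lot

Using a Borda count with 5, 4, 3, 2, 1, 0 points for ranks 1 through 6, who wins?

the East site: 2·4 + 6·0 + 7·2 + 7·0 + 8·5 = 62
the South site: 2·1 + 6·4 + 7·5 + 7·3 + 8·1 = 90
the North site: 2·3 + 6·2 + 7·1 + 7·2 + 8·3 = 63
the Downtown lot: 2·2 + 6·5 + 7·3 + 7·4 + 8·0 = 83
the West site: 2·0 + 6·3 + 7·4 + 7·5 + 8·2 = 97
the Riverside lot: 2·5 + 6·1 + 7·0 + 7·1 + 8·4 = 55
the West site has the highest Borda score (97).

the West site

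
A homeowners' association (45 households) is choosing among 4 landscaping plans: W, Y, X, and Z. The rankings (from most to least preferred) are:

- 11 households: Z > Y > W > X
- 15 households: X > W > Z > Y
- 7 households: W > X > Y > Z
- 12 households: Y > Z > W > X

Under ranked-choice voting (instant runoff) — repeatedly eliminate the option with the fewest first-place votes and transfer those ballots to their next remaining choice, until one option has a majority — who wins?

Y

Round 1: W 7, Y 12, X 15, Z 11. Eliminate W.
Round 2: Y 12, X 22, Z 11. Eliminate Z.
Round 3: Y 23, X 22. Y has a majority.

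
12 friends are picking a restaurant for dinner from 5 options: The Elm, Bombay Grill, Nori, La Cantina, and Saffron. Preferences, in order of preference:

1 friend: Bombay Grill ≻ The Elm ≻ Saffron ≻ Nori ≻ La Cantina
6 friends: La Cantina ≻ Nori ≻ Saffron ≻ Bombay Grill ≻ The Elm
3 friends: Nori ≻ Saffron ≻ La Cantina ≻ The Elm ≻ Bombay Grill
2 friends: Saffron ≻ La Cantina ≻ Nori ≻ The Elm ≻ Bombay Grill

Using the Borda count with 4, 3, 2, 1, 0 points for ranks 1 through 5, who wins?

La Cantina

The Elm: 1·3 + 6·0 + 3·1 + 2·1 = 8
Bombay Grill: 1·4 + 6·1 + 3·0 + 2·0 = 10
Nori: 1·1 + 6·3 + 3·4 + 2·2 = 35
La Cantina: 1·0 + 6·4 + 3·2 + 2·3 = 36
Saffron: 1·2 + 6·2 + 3·3 + 2·4 = 31
La Cantina has the highest Borda score (36).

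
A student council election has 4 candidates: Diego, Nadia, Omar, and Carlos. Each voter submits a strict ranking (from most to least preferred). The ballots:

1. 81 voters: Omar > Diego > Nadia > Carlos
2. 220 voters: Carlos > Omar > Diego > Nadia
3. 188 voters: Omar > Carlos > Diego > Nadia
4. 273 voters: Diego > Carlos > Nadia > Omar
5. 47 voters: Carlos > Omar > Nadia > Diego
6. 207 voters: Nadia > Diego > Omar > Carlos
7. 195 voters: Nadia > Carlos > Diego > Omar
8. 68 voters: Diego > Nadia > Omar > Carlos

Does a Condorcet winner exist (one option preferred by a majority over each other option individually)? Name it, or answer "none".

Carlos

Carlos vs Diego: 650–629 for Carlos.
Carlos vs Nadia: 728–551 for Carlos.
Carlos vs Omar: 735–544 for Carlos.
Carlos beats every other option head-to-head.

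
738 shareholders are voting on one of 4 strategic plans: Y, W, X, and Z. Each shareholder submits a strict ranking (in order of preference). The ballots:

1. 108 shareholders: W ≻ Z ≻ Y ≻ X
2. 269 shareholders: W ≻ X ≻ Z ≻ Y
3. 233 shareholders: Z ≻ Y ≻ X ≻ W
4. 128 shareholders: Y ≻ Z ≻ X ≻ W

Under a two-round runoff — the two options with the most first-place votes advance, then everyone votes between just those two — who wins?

W

Round 1 first-place votes: Y 128, W 377, X 0, Z 233.
W and Z advance.
Runoff: W is preferred to Z by 377 voters; Z by 361.
W wins the runoff.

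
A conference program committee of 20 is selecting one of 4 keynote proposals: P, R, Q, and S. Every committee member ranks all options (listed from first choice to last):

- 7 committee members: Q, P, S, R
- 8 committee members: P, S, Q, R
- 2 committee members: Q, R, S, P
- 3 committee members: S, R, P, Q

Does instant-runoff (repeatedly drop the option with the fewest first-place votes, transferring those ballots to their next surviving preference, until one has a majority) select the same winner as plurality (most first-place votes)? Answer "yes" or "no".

Instant-runoff — R1 P 8, R 0, Q 9, S 3 (R out); R2 P 8, Q 9, S 3 (S out); R3 P 11, Q 9 (P winner). Winner: P.
Plurality — first-place votes: P 8, R 0, Q 9, S 3. Winner: Q.
The two methods disagree.

no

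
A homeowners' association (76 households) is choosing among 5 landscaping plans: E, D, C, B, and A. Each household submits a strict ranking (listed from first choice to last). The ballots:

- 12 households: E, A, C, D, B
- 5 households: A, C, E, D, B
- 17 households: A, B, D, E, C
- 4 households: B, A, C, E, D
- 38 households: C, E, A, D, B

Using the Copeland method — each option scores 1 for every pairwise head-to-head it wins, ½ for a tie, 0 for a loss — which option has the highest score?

E: beats D, B, and A; loses to C → score 3.
D: beats B; loses to E, C, and A → score 1.
C: beats E, D, and B; ties A → score 3.5.
B: loses to E, D, C, and A → score 0.
A: beats D and B; ties C; loses to E → score 2.5.
C has the best pairwise record.

C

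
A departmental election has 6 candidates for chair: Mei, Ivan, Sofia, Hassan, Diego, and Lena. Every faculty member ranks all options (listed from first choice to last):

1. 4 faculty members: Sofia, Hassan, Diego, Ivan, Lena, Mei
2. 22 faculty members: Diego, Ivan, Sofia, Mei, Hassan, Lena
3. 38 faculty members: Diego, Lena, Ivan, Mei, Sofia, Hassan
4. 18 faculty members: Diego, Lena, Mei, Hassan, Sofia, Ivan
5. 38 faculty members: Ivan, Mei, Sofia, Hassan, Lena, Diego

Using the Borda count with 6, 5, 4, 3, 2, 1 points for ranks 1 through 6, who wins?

Mei: 4·1 + 22·3 + 38·3 + 18·4 + 38·5 = 446
Ivan: 4·3 + 22·5 + 38·4 + 18·1 + 38·6 = 520
Sofia: 4·6 + 22·4 + 38·2 + 18·2 + 38·4 = 376
Hassan: 4·5 + 22·2 + 38·1 + 18·3 + 38·3 = 270
Diego: 4·4 + 22·6 + 38·6 + 18·6 + 38·1 = 522
Lena: 4·2 + 22·1 + 38·5 + 18·5 + 38·2 = 386
Diego has the highest Borda score (522).

Diego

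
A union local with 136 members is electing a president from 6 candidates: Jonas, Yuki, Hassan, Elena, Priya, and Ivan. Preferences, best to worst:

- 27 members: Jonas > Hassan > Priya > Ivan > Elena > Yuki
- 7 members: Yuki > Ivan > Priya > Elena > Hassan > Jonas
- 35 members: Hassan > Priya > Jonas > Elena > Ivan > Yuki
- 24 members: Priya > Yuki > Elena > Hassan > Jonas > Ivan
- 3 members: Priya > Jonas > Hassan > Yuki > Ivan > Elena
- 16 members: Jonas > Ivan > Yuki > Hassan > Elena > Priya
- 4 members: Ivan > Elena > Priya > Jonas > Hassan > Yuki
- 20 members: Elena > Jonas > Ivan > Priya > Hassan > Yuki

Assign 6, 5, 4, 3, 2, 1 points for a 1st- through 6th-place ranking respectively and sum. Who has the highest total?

Jonas

Jonas: 27·6 + 7·1 + 35·4 + 24·2 + 3·5 + 16·6 + 4·3 + 20·5 = 580
Yuki: 27·1 + 7·6 + 35·1 + 24·5 + 3·3 + 16·4 + 4·1 + 20·1 = 321
Hassan: 27·5 + 7·2 + 35·6 + 24·3 + 3·4 + 16·3 + 4·2 + 20·2 = 539
Elena: 27·2 + 7·3 + 35·3 + 24·4 + 3·1 + 16·2 + 4·5 + 20·6 = 451
Priya: 27·4 + 7·4 + 35·5 + 24·6 + 3·6 + 16·1 + 4·4 + 20·3 = 565
Ivan: 27·3 + 7·5 + 35·2 + 24·1 + 3·2 + 16·5 + 4·6 + 20·4 = 400
Jonas has the highest Borda score (580).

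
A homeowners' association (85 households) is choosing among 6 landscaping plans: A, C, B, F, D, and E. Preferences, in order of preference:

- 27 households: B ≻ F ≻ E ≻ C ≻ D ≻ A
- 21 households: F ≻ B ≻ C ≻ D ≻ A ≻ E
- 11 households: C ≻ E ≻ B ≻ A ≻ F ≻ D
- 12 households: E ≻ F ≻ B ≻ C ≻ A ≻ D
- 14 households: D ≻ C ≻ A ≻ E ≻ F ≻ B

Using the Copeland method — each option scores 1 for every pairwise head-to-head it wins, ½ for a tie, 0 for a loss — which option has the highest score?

A: loses to C, B, F, D, and E → score 0.
C: beats A, D, and E; loses to B and F → score 3.
B: beats A, C, D, and E; loses to F → score 4.
F: beats A, C, B, D, and E → score 5.
D: beats A; loses to C, B, F, and E → score 1.
E: beats A and D; loses to C, B, and F → score 2.
F has the best pairwise record.

F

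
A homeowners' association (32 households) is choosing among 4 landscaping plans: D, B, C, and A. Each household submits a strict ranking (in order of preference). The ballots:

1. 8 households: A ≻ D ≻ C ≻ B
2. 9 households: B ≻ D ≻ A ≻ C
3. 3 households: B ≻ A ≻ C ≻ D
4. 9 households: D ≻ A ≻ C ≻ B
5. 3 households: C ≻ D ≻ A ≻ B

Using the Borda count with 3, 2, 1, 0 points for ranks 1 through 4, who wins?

D: 8·2 + 9·2 + 3·0 + 9·3 + 3·2 = 67
B: 8·0 + 9·3 + 3·3 + 9·0 + 3·0 = 36
C: 8·1 + 9·0 + 3·1 + 9·1 + 3·3 = 29
A: 8·3 + 9·1 + 3·2 + 9·2 + 3·1 = 60
D has the highest Borda score (67).

D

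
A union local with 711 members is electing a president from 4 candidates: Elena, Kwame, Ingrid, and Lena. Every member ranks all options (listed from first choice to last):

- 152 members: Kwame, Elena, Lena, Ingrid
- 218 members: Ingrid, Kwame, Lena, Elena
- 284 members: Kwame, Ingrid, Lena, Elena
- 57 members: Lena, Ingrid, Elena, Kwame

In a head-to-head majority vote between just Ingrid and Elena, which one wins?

Voters preferring Ingrid to Elena: 559; preferring Elena to Ingrid: 152.
Ingrid wins the head-to-head.

Ingrid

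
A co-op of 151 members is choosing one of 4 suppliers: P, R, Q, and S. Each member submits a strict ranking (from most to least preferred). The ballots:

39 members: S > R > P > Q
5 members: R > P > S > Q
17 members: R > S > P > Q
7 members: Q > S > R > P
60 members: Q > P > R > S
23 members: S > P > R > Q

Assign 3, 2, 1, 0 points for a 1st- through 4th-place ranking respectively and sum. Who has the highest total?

P: 39·1 + 5·2 + 17·1 + 7·0 + 60·2 + 23·2 = 232
R: 39·2 + 5·3 + 17·3 + 7·1 + 60·1 + 23·1 = 234
Q: 39·0 + 5·0 + 17·0 + 7·3 + 60·3 + 23·0 = 201
S: 39·3 + 5·1 + 17·2 + 7·2 + 60·0 + 23·3 = 239
S has the highest Borda score (239).

S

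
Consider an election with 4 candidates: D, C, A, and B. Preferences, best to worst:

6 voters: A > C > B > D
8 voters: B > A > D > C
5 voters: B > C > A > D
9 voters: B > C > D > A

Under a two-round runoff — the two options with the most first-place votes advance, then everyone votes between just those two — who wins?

Round 1 first-place votes: D 0, C 0, A 6, B 22.
B and A advance.
Runoff: B is preferred to A by 22 voters; A by 6.
B wins the runoff.

B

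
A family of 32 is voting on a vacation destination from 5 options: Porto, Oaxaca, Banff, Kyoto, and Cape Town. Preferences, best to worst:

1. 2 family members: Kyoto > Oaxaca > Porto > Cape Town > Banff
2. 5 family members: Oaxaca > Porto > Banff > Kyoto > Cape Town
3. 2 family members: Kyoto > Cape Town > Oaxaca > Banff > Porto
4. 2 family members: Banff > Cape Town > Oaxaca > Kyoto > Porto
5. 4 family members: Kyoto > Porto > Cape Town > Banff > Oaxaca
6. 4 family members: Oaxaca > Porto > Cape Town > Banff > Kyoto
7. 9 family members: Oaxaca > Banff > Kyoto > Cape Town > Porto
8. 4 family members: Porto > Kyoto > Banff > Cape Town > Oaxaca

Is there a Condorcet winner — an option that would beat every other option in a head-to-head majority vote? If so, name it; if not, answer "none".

Oaxaca

Oaxaca vs Porto: 24–8 for Oaxaca.
Oaxaca vs Banff: 22–10 for Oaxaca.
Oaxaca vs Kyoto: 20–12 for Oaxaca.
Oaxaca vs Cape Town: 20–12 for Oaxaca.
Oaxaca beats every other option head-to-head.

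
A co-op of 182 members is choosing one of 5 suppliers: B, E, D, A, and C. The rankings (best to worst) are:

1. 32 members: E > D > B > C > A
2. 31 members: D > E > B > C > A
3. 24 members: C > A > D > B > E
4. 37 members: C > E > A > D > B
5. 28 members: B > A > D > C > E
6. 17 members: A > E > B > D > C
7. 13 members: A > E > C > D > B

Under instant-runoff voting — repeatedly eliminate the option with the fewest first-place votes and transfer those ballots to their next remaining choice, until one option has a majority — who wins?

Round 1: B 28, E 32, D 31, A 30, C 61. Eliminate B.
Round 2: E 32, D 31, A 58, C 61. Eliminate D.
Round 3: E 63, A 58, C 61. Eliminate A.
Round 4: E 93, C 89. E has a majority.

E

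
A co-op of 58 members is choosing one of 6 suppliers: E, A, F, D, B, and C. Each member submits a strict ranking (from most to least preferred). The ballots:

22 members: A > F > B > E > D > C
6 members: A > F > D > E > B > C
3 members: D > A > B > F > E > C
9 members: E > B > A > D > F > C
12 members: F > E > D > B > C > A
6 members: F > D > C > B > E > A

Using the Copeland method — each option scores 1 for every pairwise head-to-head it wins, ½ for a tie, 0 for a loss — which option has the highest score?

E: beats D and C; loses to A, F, and B → score 2.
A: beats E, F, D, B, and C → score 5.
F: beats E, D, B, and C; loses to A → score 4.
D: beats C; loses to E, A, F, and B → score 1.
B: beats E, D, and C; loses to A and F → score 3.
C: loses to E, A, F, D, and B → score 0.
A has the best pairwise record.

A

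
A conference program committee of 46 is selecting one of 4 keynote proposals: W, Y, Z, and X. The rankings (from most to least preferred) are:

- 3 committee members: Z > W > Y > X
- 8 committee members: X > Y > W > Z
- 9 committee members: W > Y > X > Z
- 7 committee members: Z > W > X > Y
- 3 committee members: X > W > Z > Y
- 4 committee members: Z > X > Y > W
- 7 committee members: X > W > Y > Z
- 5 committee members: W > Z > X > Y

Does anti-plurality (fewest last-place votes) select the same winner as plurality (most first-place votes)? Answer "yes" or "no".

Anti-plurality — last-place votes: W 4, Y 15, Z 24, X 3. Winner: X.
Plurality — first-place votes: W 14, Y 0, Z 14, X 18. Winner: X.
The two methods agree.

yes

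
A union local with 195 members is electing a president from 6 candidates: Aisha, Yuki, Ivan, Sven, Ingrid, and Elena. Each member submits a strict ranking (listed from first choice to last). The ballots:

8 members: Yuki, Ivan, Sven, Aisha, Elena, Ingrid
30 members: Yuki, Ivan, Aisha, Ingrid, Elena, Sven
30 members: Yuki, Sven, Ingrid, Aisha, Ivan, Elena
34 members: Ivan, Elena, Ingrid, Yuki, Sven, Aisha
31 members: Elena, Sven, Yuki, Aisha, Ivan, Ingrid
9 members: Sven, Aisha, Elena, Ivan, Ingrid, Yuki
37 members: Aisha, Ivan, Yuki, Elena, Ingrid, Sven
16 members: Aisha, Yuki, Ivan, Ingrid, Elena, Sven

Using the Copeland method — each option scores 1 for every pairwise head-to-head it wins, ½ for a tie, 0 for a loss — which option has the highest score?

Aisha: beats Ivan, Ingrid, and Elena; loses to Yuki and Sven → score 3.
Yuki: beats Aisha, Ivan, Sven, Ingrid, and Elena → score 5.
Ivan: beats Sven, Ingrid, and Elena; loses to Aisha and Yuki → score 3.
Sven: beats Aisha; loses to Yuki, Ivan, Ingrid, and Elena → score 1.
Ingrid: beats Sven; loses to Aisha, Yuki, Ivan, and Elena → score 1.
Elena: beats Sven and Ingrid; loses to Aisha, Yuki, and Ivan → score 2.
Yuki has the best pairwise record.

Yuki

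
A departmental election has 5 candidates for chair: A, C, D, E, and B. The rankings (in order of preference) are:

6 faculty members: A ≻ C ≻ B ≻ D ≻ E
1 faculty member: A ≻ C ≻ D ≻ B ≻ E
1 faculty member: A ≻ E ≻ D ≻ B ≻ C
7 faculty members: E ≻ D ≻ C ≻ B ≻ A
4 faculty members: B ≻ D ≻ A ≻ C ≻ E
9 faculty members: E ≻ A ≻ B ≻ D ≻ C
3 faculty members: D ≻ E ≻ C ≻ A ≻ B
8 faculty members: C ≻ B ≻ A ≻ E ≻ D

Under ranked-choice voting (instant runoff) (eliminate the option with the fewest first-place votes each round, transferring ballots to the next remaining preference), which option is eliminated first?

D

Round 1: A 8, C 8, D 3, E 16, B 4. Eliminate D.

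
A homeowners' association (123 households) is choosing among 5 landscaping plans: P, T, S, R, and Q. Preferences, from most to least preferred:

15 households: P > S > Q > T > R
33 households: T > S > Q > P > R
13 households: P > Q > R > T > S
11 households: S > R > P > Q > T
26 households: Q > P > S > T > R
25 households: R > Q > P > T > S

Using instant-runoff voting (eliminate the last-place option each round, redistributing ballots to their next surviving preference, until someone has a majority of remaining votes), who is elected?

P

Round 1: P 28, T 33, S 11, R 25, Q 26. Eliminate S.
Round 2: P 28, T 33, R 36, Q 26. Eliminate Q.
Round 3: P 54, T 33, R 36. Eliminate T.
Round 4: P 87, R 36. P has a majority.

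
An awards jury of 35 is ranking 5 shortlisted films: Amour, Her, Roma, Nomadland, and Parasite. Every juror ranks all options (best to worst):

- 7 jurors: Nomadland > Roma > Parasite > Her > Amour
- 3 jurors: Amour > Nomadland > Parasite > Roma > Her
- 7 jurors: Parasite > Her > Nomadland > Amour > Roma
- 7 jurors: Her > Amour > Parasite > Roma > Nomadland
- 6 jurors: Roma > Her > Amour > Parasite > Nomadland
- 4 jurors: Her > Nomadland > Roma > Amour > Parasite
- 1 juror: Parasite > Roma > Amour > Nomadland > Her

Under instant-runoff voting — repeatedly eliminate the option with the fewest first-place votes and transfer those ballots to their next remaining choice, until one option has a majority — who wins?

Her

Round 1: Amour 3, Her 11, Roma 6, Nomadland 7, Parasite 8. Eliminate Amour.
Round 2: Her 11, Roma 6, Nomadland 10, Parasite 8. Eliminate Roma.
Round 3: Her 17, Nomadland 10, Parasite 8. Eliminate Parasite.
Round 4: Her 24, Nomadland 11. Her has a majority.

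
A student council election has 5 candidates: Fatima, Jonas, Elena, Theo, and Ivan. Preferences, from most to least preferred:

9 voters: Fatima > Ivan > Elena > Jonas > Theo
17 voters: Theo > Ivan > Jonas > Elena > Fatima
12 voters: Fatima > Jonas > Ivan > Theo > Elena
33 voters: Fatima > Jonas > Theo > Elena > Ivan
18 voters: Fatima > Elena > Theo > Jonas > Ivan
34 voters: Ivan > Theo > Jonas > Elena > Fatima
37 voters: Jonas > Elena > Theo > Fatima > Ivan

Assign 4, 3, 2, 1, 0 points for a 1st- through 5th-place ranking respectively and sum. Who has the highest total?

Jonas

Fatima: 9·4 + 17·0 + 12·4 + 33·4 + 18·4 + 34·0 + 37·1 = 325
Jonas: 9·1 + 17·2 + 12·3 + 33·3 + 18·1 + 34·2 + 37·4 = 412
Elena: 9·2 + 17·1 + 12·0 + 33·1 + 18·3 + 34·1 + 37·3 = 267
Theo: 9·0 + 17·4 + 12·1 + 33·2 + 18·2 + 34·3 + 37·2 = 358
Ivan: 9·3 + 17·3 + 12·2 + 33·0 + 18·0 + 34·4 + 37·0 = 238
Jonas has the highest Borda score (412).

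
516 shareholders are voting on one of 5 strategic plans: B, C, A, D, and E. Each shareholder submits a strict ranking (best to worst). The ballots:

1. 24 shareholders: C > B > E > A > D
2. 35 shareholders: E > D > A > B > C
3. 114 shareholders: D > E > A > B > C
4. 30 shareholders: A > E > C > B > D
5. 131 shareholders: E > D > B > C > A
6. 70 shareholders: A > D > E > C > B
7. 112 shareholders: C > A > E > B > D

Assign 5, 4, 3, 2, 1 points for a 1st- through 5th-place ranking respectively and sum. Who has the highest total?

E

B: 24·4 + 35·2 + 114·2 + 30·2 + 131·3 + 70·1 + 112·2 = 1141
C: 24·5 + 35·1 + 114·1 + 30·3 + 131·2 + 70·2 + 112·5 = 1321
A: 24·2 + 35·3 + 114·3 + 30·5 + 131·1 + 70·5 + 112·4 = 1574
D: 24·1 + 35·4 + 114·5 + 30·1 + 131·4 + 70·4 + 112·1 = 1680
E: 24·3 + 35·5 + 114·4 + 30·4 + 131·5 + 70·3 + 112·3 = 2024
E has the highest Borda score (2024).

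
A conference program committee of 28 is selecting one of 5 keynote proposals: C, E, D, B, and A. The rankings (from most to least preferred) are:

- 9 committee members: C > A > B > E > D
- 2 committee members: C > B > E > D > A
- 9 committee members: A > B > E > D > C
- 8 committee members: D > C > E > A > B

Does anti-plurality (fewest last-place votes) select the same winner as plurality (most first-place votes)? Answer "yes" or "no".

Anti-plurality — last-place votes: C 9, E 0, D 9, B 8, A 2. Winner: E.
Plurality — first-place votes: C 11, E 0, D 8, B 0, A 9. Winner: C.
The two methods disagree.

no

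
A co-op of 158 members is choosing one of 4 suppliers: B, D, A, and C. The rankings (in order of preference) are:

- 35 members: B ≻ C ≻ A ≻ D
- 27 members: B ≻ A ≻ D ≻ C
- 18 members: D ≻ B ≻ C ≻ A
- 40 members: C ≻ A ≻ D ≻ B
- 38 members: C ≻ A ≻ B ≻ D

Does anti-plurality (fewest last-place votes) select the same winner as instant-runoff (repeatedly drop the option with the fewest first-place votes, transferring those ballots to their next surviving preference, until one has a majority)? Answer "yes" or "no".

Anti-plurality — last-place votes: B 40, D 73, A 18, C 27. Winner: A.
Instant-runoff — R1 B 62, D 18, A 0, C 78 (A out); R2 B 62, D 18, C 78 (D out); R3 B 80, C 78 (B winner). Winner: B.
The two methods disagree.

no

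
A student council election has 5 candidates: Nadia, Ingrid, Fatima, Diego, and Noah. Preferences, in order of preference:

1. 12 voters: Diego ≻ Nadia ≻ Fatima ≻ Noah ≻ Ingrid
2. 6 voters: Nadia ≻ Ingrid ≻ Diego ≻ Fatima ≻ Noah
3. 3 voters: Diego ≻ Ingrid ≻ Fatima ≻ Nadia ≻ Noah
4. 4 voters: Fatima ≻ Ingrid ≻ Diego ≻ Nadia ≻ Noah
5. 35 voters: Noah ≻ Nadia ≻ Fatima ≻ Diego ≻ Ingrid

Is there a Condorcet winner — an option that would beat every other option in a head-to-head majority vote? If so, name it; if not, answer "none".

Noah

Noah vs Nadia: 35–25 for Noah.
Noah vs Ingrid: 47–13 for Noah.
Noah vs Fatima: 35–25 for Noah.
Noah vs Diego: 35–25 for Noah.
Noah beats every other option head-to-head.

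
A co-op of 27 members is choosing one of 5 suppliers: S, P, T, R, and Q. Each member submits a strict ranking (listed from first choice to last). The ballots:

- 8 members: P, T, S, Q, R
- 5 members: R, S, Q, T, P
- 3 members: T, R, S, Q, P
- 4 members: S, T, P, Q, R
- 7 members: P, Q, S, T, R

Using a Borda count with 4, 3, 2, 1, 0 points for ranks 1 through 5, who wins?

S: 8·2 + 5·3 + 3·2 + 4·4 + 7·2 = 67
P: 8·4 + 5·0 + 3·0 + 4·2 + 7·4 = 68
T: 8·3 + 5·1 + 3·4 + 4·3 + 7·1 = 60
R: 8·0 + 5·4 + 3·3 + 4·0 + 7·0 = 29
Q: 8·1 + 5·2 + 3·1 + 4·1 + 7·3 = 46
P has the highest Borda score (68).

P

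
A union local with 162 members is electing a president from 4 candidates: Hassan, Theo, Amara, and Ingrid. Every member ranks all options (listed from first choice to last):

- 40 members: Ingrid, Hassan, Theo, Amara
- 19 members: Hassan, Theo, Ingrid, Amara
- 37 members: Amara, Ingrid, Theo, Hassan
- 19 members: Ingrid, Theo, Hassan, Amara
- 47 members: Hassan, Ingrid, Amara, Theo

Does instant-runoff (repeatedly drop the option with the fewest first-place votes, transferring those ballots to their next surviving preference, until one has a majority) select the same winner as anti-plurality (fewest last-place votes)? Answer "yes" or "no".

yes

Instant-runoff — R1 Hassan 66, Theo 0, Amara 37, Ingrid 59 (Theo out); R2 Hassan 66, Amara 37, Ingrid 59 (Amara out); R3 Hassan 66, Ingrid 96 (Ingrid winner). Winner: Ingrid.
Anti-plurality — last-place votes: Hassan 37, Theo 47, Amara 78, Ingrid 0. Winner: Ingrid.
The two methods agree.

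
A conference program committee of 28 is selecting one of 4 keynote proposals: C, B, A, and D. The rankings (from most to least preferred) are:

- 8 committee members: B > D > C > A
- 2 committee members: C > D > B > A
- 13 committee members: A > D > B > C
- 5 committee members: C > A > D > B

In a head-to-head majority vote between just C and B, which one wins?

B

Voters preferring C to B: 7; preferring B to C: 21.
B wins the head-to-head.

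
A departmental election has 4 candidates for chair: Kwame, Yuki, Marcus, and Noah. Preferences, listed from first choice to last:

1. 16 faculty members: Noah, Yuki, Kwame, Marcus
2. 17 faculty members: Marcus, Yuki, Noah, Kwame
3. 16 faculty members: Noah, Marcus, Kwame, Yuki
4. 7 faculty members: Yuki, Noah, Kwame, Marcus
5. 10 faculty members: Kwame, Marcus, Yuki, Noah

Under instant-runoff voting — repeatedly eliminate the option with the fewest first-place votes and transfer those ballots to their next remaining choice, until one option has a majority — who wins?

Round 1: Kwame 10, Yuki 7, Marcus 17, Noah 32. Eliminate Yuki.
Round 2: Kwame 10, Marcus 17, Noah 39. Noah has a majority.

Noah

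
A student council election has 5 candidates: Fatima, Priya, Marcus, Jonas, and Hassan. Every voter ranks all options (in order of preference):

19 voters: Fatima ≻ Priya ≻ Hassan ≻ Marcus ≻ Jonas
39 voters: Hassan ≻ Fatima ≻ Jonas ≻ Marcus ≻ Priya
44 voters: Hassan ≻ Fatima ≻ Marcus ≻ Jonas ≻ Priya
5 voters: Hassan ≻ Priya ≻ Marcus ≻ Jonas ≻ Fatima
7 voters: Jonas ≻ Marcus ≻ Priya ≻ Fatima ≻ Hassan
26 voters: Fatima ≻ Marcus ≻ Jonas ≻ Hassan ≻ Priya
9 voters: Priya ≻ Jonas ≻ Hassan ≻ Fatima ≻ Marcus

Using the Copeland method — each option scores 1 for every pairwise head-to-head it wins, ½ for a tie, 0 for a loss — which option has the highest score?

Fatima: beats Priya, Marcus, and Jonas; loses to Hassan → score 3.
Priya: loses to Fatima, Marcus, Jonas, and Hassan → score 0.
Marcus: beats Priya and Jonas; loses to Fatima and Hassan → score 2.
Jonas: beats Priya; loses to Fatima, Marcus, and Hassan → score 1.
Hassan: beats Fatima, Priya, Marcus, and Jonas → score 4.
Hassan has the best pairwise record.

Hassan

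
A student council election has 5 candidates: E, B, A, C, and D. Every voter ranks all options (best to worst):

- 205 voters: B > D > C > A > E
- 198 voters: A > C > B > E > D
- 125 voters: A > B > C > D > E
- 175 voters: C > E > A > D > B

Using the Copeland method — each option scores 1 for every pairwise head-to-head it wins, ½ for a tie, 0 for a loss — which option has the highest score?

E: beats D; loses to B, A, and C → score 1.
B: beats E and D; loses to A and C → score 2.
A: beats E, B, and D; loses to C → score 3.
C: beats E, B, A, and D → score 4.
D: loses to E, B, A, and C → score 0.
C has the best pairwise record.

C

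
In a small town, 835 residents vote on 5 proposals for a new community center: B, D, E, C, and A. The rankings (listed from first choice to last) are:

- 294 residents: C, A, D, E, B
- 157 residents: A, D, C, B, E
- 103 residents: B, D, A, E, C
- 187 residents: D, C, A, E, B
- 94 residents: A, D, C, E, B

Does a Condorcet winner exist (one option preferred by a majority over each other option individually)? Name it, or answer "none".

none

Checking pairwise contests:
D beats B 732–103.
A beats D 545–290.
D beats E 835–0.
D beats C 541–294.
C beats A 481–354.
Every option loses at least one head-to-head, so there is no Condorcet winner.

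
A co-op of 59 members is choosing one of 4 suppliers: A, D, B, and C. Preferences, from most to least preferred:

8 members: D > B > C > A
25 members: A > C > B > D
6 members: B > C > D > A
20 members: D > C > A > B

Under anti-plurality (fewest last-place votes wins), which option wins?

C

Last-place votes: A 14, D 25, B 20, C 0.
C is ranked last by the fewest voters, so C wins.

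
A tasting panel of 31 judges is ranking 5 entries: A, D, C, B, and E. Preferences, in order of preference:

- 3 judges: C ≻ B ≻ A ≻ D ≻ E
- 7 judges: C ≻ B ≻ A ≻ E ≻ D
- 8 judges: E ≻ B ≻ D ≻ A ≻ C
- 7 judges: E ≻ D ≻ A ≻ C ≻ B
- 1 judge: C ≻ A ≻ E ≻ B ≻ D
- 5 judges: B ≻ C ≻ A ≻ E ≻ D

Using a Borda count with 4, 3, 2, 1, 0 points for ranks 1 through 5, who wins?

B

A: 3·2 + 7·2 + 8·1 + 7·2 + 1·3 + 5·2 = 55
D: 3·1 + 7·0 + 8·2 + 7·3 + 1·0 + 5·0 = 40
C: 3·4 + 7·4 + 8·0 + 7·1 + 1·4 + 5·3 = 66
B: 3·3 + 7·3 + 8·3 + 7·0 + 1·1 + 5·4 = 75
E: 3·0 + 7·1 + 8·4 + 7·4 + 1·2 + 5·1 = 74
B has the highest Borda score (75).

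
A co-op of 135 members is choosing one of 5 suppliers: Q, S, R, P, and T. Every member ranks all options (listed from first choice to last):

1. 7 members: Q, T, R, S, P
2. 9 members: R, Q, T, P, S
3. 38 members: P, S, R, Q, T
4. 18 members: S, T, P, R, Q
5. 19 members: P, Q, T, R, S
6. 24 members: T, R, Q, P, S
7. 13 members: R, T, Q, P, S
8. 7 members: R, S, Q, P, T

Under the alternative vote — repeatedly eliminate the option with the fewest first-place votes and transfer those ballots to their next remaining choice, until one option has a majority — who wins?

Round 1: Q 7, S 18, R 29, P 57, T 24. Eliminate Q.
Round 2: S 18, R 29, P 57, T 31. Eliminate S.
Round 3: R 29, P 57, T 49. Eliminate R.
Round 4: P 64, T 71. T has a majority.

T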